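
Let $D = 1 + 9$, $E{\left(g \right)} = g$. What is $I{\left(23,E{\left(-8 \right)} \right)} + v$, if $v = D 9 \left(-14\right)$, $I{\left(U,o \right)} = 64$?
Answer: $-1196$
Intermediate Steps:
$D = 10$
$v = -1260$ ($v = 10 \cdot 9 \left(-14\right) = 90 \left(-14\right) = -1260$)
$I{\left(23,E{\left(-8 \right)} \right)} + v = 64 - 1260 = -1196$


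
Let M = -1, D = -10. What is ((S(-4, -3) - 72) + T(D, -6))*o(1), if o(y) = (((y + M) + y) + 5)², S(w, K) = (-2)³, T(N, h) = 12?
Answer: -2448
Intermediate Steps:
S(w, K) = -8
o(y) = (4 + 2*y)² (o(y) = (((y - 1) + y) + 5)² = (((-1 + y) + y) + 5)² = ((-1 + 2*y) + 5)² = (4 + 2*y)²)
((S(-4, -3) - 72) + T(D, -6))*o(1) = ((-8 - 72) + 12)*(4*(2 + 1)²) = (-80 + 12)*(4*3²) = -272*9 = -68*36 = -2448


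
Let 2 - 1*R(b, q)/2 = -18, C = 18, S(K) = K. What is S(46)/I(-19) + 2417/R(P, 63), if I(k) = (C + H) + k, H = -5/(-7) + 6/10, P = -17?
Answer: 90987/440 ≈ 206.79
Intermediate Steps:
H = 46/35 (H = -5*(-⅐) + 6*(⅒) = 5/7 + ⅗ = 46/35 ≈ 1.3143)
I(k) = 676/35 + k (I(k) = (18 + 46/35) + k = 676/35 + k)
R(b, q) = 40 (R(b, q) = 4 - 2*(-18) = 4 + 36 = 40)
S(46)/I(-19) + 2417/R(P, 63) = 46/(676/35 - 19) + 2417/40 = 46/(11/35) + 2417*(1/40) = 46*(35/11) + 2417/40 = 1610/11 + 2417/40 = 90987/440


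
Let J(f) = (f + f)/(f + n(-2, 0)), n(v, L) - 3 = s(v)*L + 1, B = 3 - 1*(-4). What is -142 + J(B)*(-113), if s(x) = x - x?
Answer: -3144/11 ≈ -285.82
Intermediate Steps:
s(x) = 0
B = 7 (B = 3 + 4 = 7)
n(v, L) = 4 (n(v, L) = 3 + (0*L + 1) = 3 + (0 + 1) = 3 + 1 = 4)
J(f) = 2*f/(4 + f) (J(f) = (f + f)/(f + 4) = (2*f)/(4 + f) = 2*f/(4 + f))
-142 + J(B)*(-113) = -142 + (2*7/(4 + 7))*(-113) = -142 + (2*7/11)*(-113) = -142 + (2*7*(1/11))*(-113) = -142 + (14/11)*(-113) = -142 - 1582/11 = -3144/11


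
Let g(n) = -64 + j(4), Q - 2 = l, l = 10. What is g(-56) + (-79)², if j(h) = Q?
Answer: 6189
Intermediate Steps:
Q = 12 (Q = 2 + 10 = 12)
j(h) = 12
g(n) = -52 (g(n) = -64 + 12 = -52)
g(-56) + (-79)² = -52 + (-79)² = -52 + 6241 = 6189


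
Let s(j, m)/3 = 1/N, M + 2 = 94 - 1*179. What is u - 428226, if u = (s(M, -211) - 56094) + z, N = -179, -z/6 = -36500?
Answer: -47492283/179 ≈ -2.6532e+5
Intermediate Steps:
z = 219000 (z = -6*(-36500) = 219000)
M = -87 (M = -2 + (94 - 1*179) = -2 + (94 - 179) = -2 - 85 = -87)
s(j, m) = -3/179 (s(j, m) = 3/(-179) = 3*(-1/179) = -3/179)
u = 29160171/179 (u = (-3/179 - 56094) + 219000 = -10040829/179 + 219000 = 29160171/179 ≈ 1.6291e+5)
u - 428226 = 29160171/179 - 428226 = -47492283/179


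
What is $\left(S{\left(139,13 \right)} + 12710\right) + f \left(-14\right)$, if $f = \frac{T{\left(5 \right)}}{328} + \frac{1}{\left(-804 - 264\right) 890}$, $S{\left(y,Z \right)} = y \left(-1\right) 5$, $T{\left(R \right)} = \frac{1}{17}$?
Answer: $\frac{1990021328237}{165628110} \approx 12015.0$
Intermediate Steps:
$T{\left(R \right)} = \frac{1}{17}$
$S{\left(y,Z \right)} = - 5 y$ ($S{\left(y,Z \right)} = - y 5 = - 5 y$)
$f = \frac{59059}{331256220}$ ($f = \frac{1}{17 \cdot 328} + \frac{1}{\left(-804 - 264\right) 890} = \frac{1}{17} \cdot \frac{1}{328} + \frac{1}{-1068} \cdot \frac{1}{890} = \frac{1}{5576} - \frac{1}{950520} = \frac{59059}{331256220} \approx 0.00017829$)
$\left(S{\left(139,13 \right)} + 12710\right) + f \left(-14\right) = \left(\left(-5\right) 139 + 12710\right) + \frac{59059}{331256220} \left(-14\right) = \left(-695 + 12710\right) - \frac{413413}{165628110} = 12015 - \frac{413413}{165628110} = \frac{1990021328237}{165628110}$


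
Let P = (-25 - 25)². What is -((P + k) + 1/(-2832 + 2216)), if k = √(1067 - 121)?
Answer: -1539999/616 - √946 ≈ -2530.8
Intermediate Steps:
k = √946 ≈ 30.757
P = 2500 (P = (-50)² = 2500)
-((P + k) + 1/(-2832 + 2216)) = -((2500 + √946) + 1/(-2832 + 2216)) = -((2500 + √946) + 1/(-616)) = -((2500 + √946) - 1/616) = -(1539999/616 + √946) = -1539999/616 - √946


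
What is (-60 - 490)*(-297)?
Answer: 163350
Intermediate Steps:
(-60 - 490)*(-297) = -550*(-297) = 163350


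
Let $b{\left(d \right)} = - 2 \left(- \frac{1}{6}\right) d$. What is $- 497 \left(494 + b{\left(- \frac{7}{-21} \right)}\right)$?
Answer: $- \frac{2210159}{9} \approx -2.4557 \cdot 10^{5}$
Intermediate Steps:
$b{\left(d \right)} = \frac{d}{3}$ ($b{\left(d \right)} = - 2 \left(\left(-1\right) \frac{1}{6}\right) d = \left(-2\right) \left(- \frac{1}{6}\right) d = \frac{d}{3}$)
$- 497 \left(494 + b{\left(- \frac{7}{-21} \right)}\right) = - 497 \left(494 + \frac{\left(-7\right) \frac{1}{-21}}{3}\right) = - 497 \left(494 + \frac{\left(-7\right) \left(- \frac{1}{21}\right)}{3}\right) = - 497 \left(494 + \frac{1}{3} \cdot \frac{1}{3}\right) = - 497 \left(494 + \frac{1}{9}\right) = \left(-497\right) \frac{4447}{9} = - \frac{2210159}{9}$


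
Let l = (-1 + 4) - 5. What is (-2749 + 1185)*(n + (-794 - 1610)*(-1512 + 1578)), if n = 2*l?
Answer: 248156752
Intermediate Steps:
l = -2 (l = 3 - 5 = -2)
n = -4 (n = 2*(-2) = -4)
(-2749 + 1185)*(n + (-794 - 1610)*(-1512 + 1578)) = (-2749 + 1185)*(-4 + (-794 - 1610)*(-1512 + 1578)) = -1564*(-4 - 2404*66) = -1564*(-4 - 158664) = -1564*(-158668) = 248156752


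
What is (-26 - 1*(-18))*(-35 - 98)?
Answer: 1064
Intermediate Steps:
(-26 - 1*(-18))*(-35 - 98) = (-26 + 18)*(-133) = -8*(-133) = 1064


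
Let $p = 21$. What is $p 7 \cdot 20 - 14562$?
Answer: $-11622$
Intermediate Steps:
$p 7 \cdot 20 - 14562 = 21 \cdot 7 \cdot 20 - 14562 = 147 \cdot 20 - 14562 = 2940 - 14562 = -11622$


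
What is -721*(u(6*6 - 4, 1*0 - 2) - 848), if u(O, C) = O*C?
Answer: 657552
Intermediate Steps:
u(O, C) = C*O
-721*(u(6*6 - 4, 1*0 - 2) - 848) = -721*((1*0 - 2)*(6*6 - 4) - 848) = -721*((0 - 2)*(36 - 4) - 848) = -721*(-2*32 - 848) = -721*(-64 - 848) = -721*(-912) = 657552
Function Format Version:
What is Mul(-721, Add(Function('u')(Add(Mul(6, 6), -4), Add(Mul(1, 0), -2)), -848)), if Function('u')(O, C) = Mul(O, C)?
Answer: 657552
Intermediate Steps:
Function('u')(O, C) = Mul(C, O)
Mul(-721, Add(Function('u')(Add(Mul(6, 6), -4), Add(Mul(1, 0), -2)), -848)) = Mul(-721, Add(Mul(Add(Mul(1, 0), -2), Add(Mul(6, 6), -4)), -848)) = Mul(-721, Add(Mul(Add(0, -2), Add(36, -4)), -848)) = Mul(-721, Add(Mul(-2, 32), -848)) = Mul(-721, Add(-64, -848)) = Mul(-721, -912) = 657552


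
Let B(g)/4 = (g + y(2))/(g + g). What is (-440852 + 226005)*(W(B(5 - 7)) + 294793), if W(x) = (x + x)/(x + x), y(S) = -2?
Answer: -63335606518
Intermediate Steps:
B(g) = 2*(-2 + g)/g (B(g) = 4*((g - 2)/(g + g)) = 4*((-2 + g)/((2*g))) = 4*((-2 + g)*(1/(2*g))) = 4*((-2 + g)/(2*g)) = 2*(-2 + g)/g)
W(x) = 1 (W(x) = (2*x)/((2*x)) = (2*x)*(1/(2*x)) = 1)
(-440852 + 226005)*(W(B(5 - 7)) + 294793) = (-440852 + 226005)*(1 + 294793) = -214847*294794 = -63335606518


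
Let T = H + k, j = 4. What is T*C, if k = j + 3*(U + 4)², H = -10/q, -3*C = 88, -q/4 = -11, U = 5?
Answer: -21716/3 ≈ -7238.7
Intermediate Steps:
q = 44 (q = -4*(-11) = 44)
C = -88/3 (C = -⅓*88 = -88/3 ≈ -29.333)
H = -5/22 (H = -10/44 = -10*1/44 = -5/22 ≈ -0.22727)
k = 247 (k = 4 + 3*(5 + 4)² = 4 + 3*9² = 4 + 3*81 = 4 + 243 = 247)
T = 5429/22 (T = -5/22 + 247 = 5429/22 ≈ 246.77)
T*C = (5429/22)*(-88/3) = -21716/3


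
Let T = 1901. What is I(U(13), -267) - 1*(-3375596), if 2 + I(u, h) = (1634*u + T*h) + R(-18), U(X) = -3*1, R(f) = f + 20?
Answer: 2863127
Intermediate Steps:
R(f) = 20 + f
U(X) = -3
I(u, h) = 1634*u + 1901*h (I(u, h) = -2 + ((1634*u + 1901*h) + (20 - 18)) = -2 + ((1634*u + 1901*h) + 2) = -2 + (2 + 1634*u + 1901*h) = 1634*u + 1901*h)
I(U(13), -267) - 1*(-3375596) = (1634*(-3) + 1901*(-267)) - 1*(-3375596) = (-4902 - 507567) + 3375596 = -512469 + 3375596 = 2863127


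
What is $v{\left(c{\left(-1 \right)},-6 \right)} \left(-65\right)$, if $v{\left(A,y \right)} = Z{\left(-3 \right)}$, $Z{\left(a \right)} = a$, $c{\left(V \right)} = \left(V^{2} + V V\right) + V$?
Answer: $195$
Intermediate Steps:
$c{\left(V \right)} = V + 2 V^{2}$ ($c{\left(V \right)} = \left(V^{2} + V^{2}\right) + V = 2 V^{2} + V = V + 2 V^{2}$)
$v{\left(A,y \right)} = -3$
$v{\left(c{\left(-1 \right)},-6 \right)} \left(-65\right) = \left(-3\right) \left(-65\right) = 195$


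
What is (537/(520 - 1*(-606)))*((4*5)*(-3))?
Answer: -16110/563 ≈ -28.615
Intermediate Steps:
(537/(520 - 1*(-606)))*((4*5)*(-3)) = (537/(520 + 606))*(20*(-3)) = (537/1126)*(-60) = -16110/563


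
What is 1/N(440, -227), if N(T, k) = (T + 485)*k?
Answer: -1/209975 ≈ -4.7625e-6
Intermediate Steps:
N(T, k) = k*(485 + T) (N(T, k) = (485 + T)*k = k*(485 + T))
1/N(440, -227) = 1/(-227*(485 + 440)) = 1/(-227*925) = 1/(-209975) = -1/209975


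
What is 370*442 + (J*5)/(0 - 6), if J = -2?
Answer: 490625/3 ≈ 1.6354e+5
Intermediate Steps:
370*442 + (J*5)/(0 - 6) = 370*442 + (-2*5)/(0 - 6) = 163540 - 10/(-6) = 163540 - 10*(-1/6) = 163540 + 5/3 = 490625/3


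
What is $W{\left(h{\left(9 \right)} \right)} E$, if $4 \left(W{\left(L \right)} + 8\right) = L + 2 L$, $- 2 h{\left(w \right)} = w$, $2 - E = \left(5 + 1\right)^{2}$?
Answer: $\frac{1547}{4} \approx 386.75$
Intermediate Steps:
$E = -34$ ($E = 2 - \left(5 + 1\right)^{2} = 2 - 6^{2} = 2 - 36 = -34$)
$h{\left(w \right)} = - \frac{w}{2}$
$W{\left(L \right)} = -8 + \frac{3 L}{4}$ ($W{\left(L \right)} = -8 + \frac{L + 2 L}{4} = -8 + \frac{3 L}{4}$)
$W{\left(h{\left(9 \right)} \right)} E = \left(-8 + \frac{3 \left(\left(- \frac{1}{2}\right) 9\right)}{4}\right) \left(-34\right) = \left(-8 + \frac{3}{4} \left(- \frac{9}{2}\right)\right) \left(-34\right) = \left(-8 - \frac{27}{8}\right) \left(-34\right) = \left(- \frac{91}{8}\right) \left(-34\right) = \frac{1547}{4}$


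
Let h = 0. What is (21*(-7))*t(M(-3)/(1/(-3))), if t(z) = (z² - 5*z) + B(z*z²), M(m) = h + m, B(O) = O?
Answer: -112455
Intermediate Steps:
M(m) = m (M(m) = 0 + m = m)
t(z) = z² + z³ - 5*z (t(z) = (z² - 5*z) + z*z² = (z² - 5*z) + z³ = z² + z³ - 5*z)
(21*(-7))*t(M(-3)/(1/(-3))) = (21*(-7))*((-3/(1/(-3)))*(-5 - 3/(1/(-3)) + (-3/(1/(-3)))²)) = -147*(-3/(-⅓))*(-5 - 3/(-⅓) + (-3/(-⅓))²) = -147*(-3*(-3))*(-5 - 3*(-3) + (-3*(-3))²) = -1323*(-5 + 9 + 9²) = -1323*(-5 + 9 + 81) = -1323*85 = -147*765 = -112455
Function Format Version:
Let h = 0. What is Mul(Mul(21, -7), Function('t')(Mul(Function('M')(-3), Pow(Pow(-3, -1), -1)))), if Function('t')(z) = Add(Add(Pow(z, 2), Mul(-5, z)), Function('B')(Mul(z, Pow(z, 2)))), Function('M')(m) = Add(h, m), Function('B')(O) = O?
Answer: -112455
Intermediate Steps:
Function('M')(m) = m (Function('M')(m) = Add(0, m) = m)
Function('t')(z) = Add(Pow(z, 2), Pow(z, 3), Mul(-5, z)) (Function('t')(z) = Add(Add(Pow(z, 2), Mul(-5, z)), Mul(z, Pow(z, 2))) = Add(Add(Pow(z, 2), Mul(-5, z)), Pow(z, 3)) = Add(Pow(z, 2), Pow(z, 3), Mul(-5, z)))
Mul(Mul(21, -7), Function('t')(Mul(Function('M')(-3), Pow(Pow(-3, -1), -1)))) = Mul(Mul(21, -7), Mul(Mul(-3, Pow(Pow(-3, -1), -1)), Add(-5, Mul(-3, Pow(Pow(-3, -1), -1)), Pow(Mul(-3, Pow(Pow(-3, -1), -1)), 2)))) = Mul(-147, Mul(Mul(-3, Pow(Rational(-1, 3), -1)), Add(-5, Mul(-3, Pow(Rational(-1, 3), -1)), Pow(Mul(-3, Pow(Rational(-1, 3), -1)), 2)))) = Mul(-147, Mul(Mul(-3, -3), Add(-5, Mul(-3, -3), Pow(Mul(-3, -3), 2)))) = Mul(-147, Mul(9, Add(-5, 9, Pow(9, 2)))) = Mul(-147, Mul(9, Add(-5, 9, 81))) = Mul(-147, Mul(9, 85)) = Mul(-147, 765) = -112455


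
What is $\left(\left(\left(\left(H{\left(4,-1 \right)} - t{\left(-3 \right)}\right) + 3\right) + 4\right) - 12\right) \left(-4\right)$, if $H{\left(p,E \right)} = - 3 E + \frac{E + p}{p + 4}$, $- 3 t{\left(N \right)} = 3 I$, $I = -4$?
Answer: $\frac{45}{2} \approx 22.5$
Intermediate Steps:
$t{\left(N \right)} = 4$ ($t{\left(N \right)} = - \frac{3 \left(-4\right)}{3} = \left(- \frac{1}{3}\right) \left(-12\right) = 4$)
$H{\left(p,E \right)} = - 3 E + \frac{E + p}{4 + p}$
$\left(\left(\left(\left(H{\left(4,-1 \right)} - t{\left(-3 \right)}\right) + 3\right) + 4\right) - 12\right) \left(-4\right) = \left(\left(\left(\left(\frac{4 - -11 - \left(-3\right) 4}{4 + 4} - 4\right) + 3\right) + 4\right) - 12\right) \left(-4\right) = \left(\left(\left(\left(\frac{4 + 11 + 12}{8} - 4\right) + 3\right) + 4\right) - 12\right) \left(-4\right) = \left(\left(\left(\left(\frac{1}{8} \cdot 27 - 4\right) + 3\right) + 4\right) - 12\right) \left(-4\right) = \left(\left(\left(\left(\frac{27}{8} - 4\right) + 3\right) + 4\right) - 12\right) \left(-4\right) = \left(\left(\left(- \frac{5}{8} + 3\right) + 4\right) - 12\right) \left(-4\right) = \left(\left(\frac{19}{8} + 4\right) - 12\right) \left(-4\right) = \left(\frac{51}{8} - 12\right) \left(-4\right) = \left(- \frac{45}{8}\right) \left(-4\right) = \frac{45}{2}$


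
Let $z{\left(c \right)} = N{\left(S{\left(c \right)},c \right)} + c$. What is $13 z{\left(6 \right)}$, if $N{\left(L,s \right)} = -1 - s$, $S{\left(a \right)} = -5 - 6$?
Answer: $-13$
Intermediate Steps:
$S{\left(a \right)} = -11$ ($S{\left(a \right)} = -5 - 6 = -11$)
$z{\left(c \right)} = -1$ ($z{\left(c \right)} = \left(-1 - c\right) + c = -1$)
$13 z{\left(6 \right)} = 13 \left(-1\right) = -13$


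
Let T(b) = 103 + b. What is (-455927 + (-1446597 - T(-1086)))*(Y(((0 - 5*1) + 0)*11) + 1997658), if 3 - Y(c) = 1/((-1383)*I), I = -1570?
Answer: -2749337544126501923/723770 ≈ -3.7986e+12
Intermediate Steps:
Y(c) = 6513929/2171310 (Y(c) = 3 - 1/((-1383)*(-1570)) = 3 - (-1)*(-1)/(1383*1570) = 3 - 1*1/2171310 = 3 - 1/2171310 = 6513929/2171310)
(-455927 + (-1446597 - T(-1086)))*(Y(((0 - 5*1) + 0)*11) + 1997658) = (-455927 + (-1446597 - (103 - 1086)))*(6513929/2171310 + 1997658) = (-455927 + (-1446597 - 1*(-983)))*(4337541305909/2171310) = (-455927 + (-1446597 + 983))*(4337541305909/2171310) = (-455927 - 1445614)*(4337541305909/2171310) = -1901541*4337541305909/2171310 = -2749337544126501923/723770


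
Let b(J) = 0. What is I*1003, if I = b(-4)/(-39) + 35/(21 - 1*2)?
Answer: 35105/19 ≈ 1847.6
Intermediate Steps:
I = 35/19 (I = 0/(-39) + 35/(21 - 1*2) = 0*(-1/39) + 35/(21 - 2) = 0 + 35/19 = 35/19 ≈ 1.8421)
I*1003 = (35/19)*1003 = 35105/19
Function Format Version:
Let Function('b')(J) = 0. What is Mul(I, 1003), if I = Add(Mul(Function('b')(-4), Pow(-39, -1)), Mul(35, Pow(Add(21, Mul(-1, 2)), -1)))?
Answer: Rational(35105, 19) ≈ 1847.6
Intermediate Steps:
I = Rational(35, 19) (I = Add(Mul(0, Pow(-39, -1)), Mul(35, Pow(Add(21, Mul(-1, 2)), -1))) = Add(Mul(0, Rational(-1, 39)), Mul(35, Pow(Add(21, -2), -1))) = Add(0, Mul(35, Pow(19, -1))) = Add(0, Mul(35, Rational(1, 19))) = Add(0, Rational(35, 19)) = Rational(35, 19) ≈ 1.8421)
Mul(I, 1003) = Mul(Rational(35, 19), 1003) = Rational(35105, 19)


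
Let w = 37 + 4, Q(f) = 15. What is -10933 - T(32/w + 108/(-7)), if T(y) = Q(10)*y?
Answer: -3074711/287 ≈ -10713.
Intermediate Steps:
w = 41
T(y) = 15*y
-10933 - T(32/w + 108/(-7)) = -10933 - 15*(32/41 + 108/(-7)) = -10933 - 15*(32*(1/41) + 108*(-⅐)) = -10933 - 15*(32/41 - 108/7) = -10933 - 15*(-4204)/287 = -10933 - 1*(-63060/287) = -10933 + 63060/287 = -3074711/287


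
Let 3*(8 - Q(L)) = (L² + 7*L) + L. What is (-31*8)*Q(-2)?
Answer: -2976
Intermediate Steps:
Q(L) = 8 - 8*L/3 - L²/3 (Q(L) = 8 - ((L² + 7*L) + L)/3 = 8 - (L² + 8*L)/3 = 8 + (-8*L/3 - L²/3) = 8 - 8*L/3 - L²/3)
(-31*8)*Q(-2) = (-31*8)*(8 - 8/3*(-2) - ⅓*(-2)²) = -248*(8 + 16/3 - ⅓*4) = -248*(8 + 16/3 - 4/3) = -248*12 = -2976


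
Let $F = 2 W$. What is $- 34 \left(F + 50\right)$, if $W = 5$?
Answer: $-2040$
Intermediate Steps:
$F = 10$ ($F = 2 \cdot 5 = 10$)
$- 34 \left(F + 50\right) = - 34 \left(10 + 50\right) = \left(-34\right) 60 = -2040$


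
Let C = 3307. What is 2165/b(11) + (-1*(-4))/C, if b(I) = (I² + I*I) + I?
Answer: 7160667/836671 ≈ 8.5585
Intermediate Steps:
b(I) = I + 2*I² (b(I) = (I² + I²) + I = 2*I² + I = I + 2*I²)
2165/b(11) + (-1*(-4))/C = 2165/((11*(1 + 2*11))) - 1*(-4)/3307 = 2165/((11*(1 + 22))) + 4*(1/3307) = 2165/((11*23)) + 4/3307 = 2165/253 + 4/3307 = 7160667/836671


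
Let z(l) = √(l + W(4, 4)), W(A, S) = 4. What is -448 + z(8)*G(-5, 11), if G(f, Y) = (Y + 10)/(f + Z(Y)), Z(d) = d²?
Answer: -448 + 21*√3/58 ≈ -447.37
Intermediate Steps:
G(f, Y) = (10 + Y)/(f + Y²) (G(f, Y) = (Y + 10)/(f + Y²) = (10 + Y)/(f + Y²))
z(l) = √(4 + l) (z(l) = √(l + 4) = √(4 + l))
-448 + z(8)*G(-5, 11) = -448 + √(4 + 8)*((10 + 11)/(-5 + 11²)) = -448 + √12*(21/(-5 + 121)) = -448 + (2*√3)*(21/116) = -448 + 21*√3/58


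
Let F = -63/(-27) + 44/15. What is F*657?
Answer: 17301/5 ≈ 3460.2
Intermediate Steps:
F = 79/15 (F = -63*(-1/27) + 44*(1/15) = 7/3 + 44/15 = 79/15 ≈ 5.2667)
F*657 = (79/15)*657 = 17301/5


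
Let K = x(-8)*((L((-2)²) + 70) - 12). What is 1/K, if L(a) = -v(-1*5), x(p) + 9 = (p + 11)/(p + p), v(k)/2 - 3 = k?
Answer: -8/4557 ≈ -0.0017555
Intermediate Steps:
v(k) = 6 + 2*k
x(p) = -9 + (11 + p)/(2*p) (x(p) = -9 + (p + 11)/(p + p) = -9 + (11 + p)/((2*p)) = -9 + (11 + p)*(1/(2*p)) = -9 + (11 + p)/(2*p))
L(a) = 4 (L(a) = -(6 + 2*(-1*5)) = -(6 + 2*(-5)) = -(6 - 10) = -1*(-4) = 4)
K = -4557/8 (K = ((½)*(11 - 17*(-8))/(-8))*((4 + 70) - 12) = ((½)*(-⅛)*(11 + 136))*(74 - 12) = ((½)*(-⅛)*147)*62 = -147/16*62 = -4557/8 ≈ -569.63)
1/K = 1/(-4557/8) = -8/4557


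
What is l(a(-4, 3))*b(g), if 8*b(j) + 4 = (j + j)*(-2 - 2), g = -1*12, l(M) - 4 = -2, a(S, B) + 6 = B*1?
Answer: 23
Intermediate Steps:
a(S, B) = -6 + B (a(S, B) = -6 + B*1 = -6 + B)
l(M) = 2 (l(M) = 4 - 2 = 2)
g = -12
b(j) = -½ - j (b(j) = -½ + ((j + j)*(-2 - 2))/8 = -½ + ((2*j)*(-4))/8 = -½ + (-8*j)/8 = -½ - j)
l(a(-4, 3))*b(g) = 2*(-½ - 1*(-12)) = 2*(-½ + 12) = 2*(23/2) = 23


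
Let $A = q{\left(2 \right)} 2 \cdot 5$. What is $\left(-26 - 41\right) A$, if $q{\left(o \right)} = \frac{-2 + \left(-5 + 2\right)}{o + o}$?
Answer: $\frac{1675}{2} \approx 837.5$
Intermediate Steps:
$q{\left(o \right)} = - \frac{5}{2 o}$ ($q{\left(o \right)} = \frac{-2 - 3}{2 o} = - 5 \frac{1}{2 o} = - \frac{5}{2 o}$)
$A = - \frac{25}{2}$ ($A = - \frac{5}{2 \cdot 2} \cdot 2 \cdot 5 = \left(- \frac{5}{2}\right) \frac{1}{2} \cdot 2 \cdot 5 = \left(- \frac{5}{4}\right) 2 \cdot 5 = \left(- \frac{5}{2}\right) 5 = - \frac{25}{2} \approx -12.5$)
$\left(-26 - 41\right) A = \left(-26 - 41\right) \left(- \frac{25}{2}\right) = \left(-67\right) \left(- \frac{25}{2}\right) = \frac{1675}{2}$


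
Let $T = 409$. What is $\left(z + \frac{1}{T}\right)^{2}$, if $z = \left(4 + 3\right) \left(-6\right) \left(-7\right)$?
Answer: $\frac{14459341009}{167281} \approx 86438.0$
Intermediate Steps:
$z = 294$ ($z = 7 \left(-6\right) \left(-7\right) = \left(-42\right) \left(-7\right) = 294$)
$\left(z + \frac{1}{T}\right)^{2} = \left(294 + \frac{1}{409}\right)^{2} = \left(\frac{120247}{409}\right)^{2} = \frac{14459341009}{167281}$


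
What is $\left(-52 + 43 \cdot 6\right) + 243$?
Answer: $449$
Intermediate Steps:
$\left(-52 + 43 \cdot 6\right) + 243 = \left(-52 + 258\right) + 243 = 206 + 243 = 449$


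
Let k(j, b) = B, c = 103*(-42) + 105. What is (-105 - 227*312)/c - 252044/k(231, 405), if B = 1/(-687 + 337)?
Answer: 41373030481/469 ≈ 8.8215e+7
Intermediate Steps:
c = -4221 (c = -4326 + 105 = -4221)
B = -1/350 (B = 1/(-350) = -1/350 ≈ -0.0028571)
k(j, b) = -1/350
(-105 - 227*312)/c - 252044/k(231, 405) = (-105 - 227*312)/(-4221) - 252044/(-1/350) = (-105 - 70824)*(-1/4221) - 252044*(-350) = -70929*(-1/4221) + 88215400 = 7881/469 + 88215400 = 41373030481/469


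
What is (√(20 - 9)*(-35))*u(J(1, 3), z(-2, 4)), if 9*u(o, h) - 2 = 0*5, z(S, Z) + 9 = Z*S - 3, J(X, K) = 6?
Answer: -70*√11/9 ≈ -25.796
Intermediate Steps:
z(S, Z) = -12 + S*Z (z(S, Z) = -9 + (Z*S - 3) = -9 + (S*Z - 3) = -9 + (-3 + S*Z) = -12 + S*Z)
u(o, h) = 2/9 (u(o, h) = 2/9 + (0*5)/9 = 2/9 + (⅑)*0 = 2/9 + 0 = 2/9)
(√(20 - 9)*(-35))*u(J(1, 3), z(-2, 4)) = (√(20 - 9)*(-35))*(2/9) = (√11*(-35))*(2/9) = -35*√11*(2/9) = -70*√11/9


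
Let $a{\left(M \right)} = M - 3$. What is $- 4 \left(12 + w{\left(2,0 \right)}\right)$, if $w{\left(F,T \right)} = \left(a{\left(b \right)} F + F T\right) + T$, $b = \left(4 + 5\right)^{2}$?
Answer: $-672$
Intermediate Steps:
$b = 81$ ($b = 9^{2} = 81$)
$a{\left(M \right)} = -3 + M$
$w{\left(F,T \right)} = T + 78 F + F T$ ($w{\left(F,T \right)} = \left(\left(-3 + 81\right) F + F T\right) + T = \left(78 F + F T\right) + T = T + 78 F + F T$)
$- 4 \left(12 + w{\left(2,0 \right)}\right) = - 4 \left(12 + \left(0 + 78 \cdot 2 + 2 \cdot 0\right)\right) = - 4 \left(12 + \left(0 + 156 + 0\right)\right) = - 4 \left(12 + 156\right) = \left(-4\right) 168 = -672$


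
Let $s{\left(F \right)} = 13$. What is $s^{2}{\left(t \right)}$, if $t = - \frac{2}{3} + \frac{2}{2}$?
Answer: $169$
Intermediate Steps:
$t = \frac{1}{3}$ ($t = \left(-2\right) \frac{1}{3} + 2 \cdot \frac{1}{2} = - \frac{2}{3} + 1 = \frac{1}{3} \approx 0.33333$)
$s^{2}{\left(t \right)} = 13^{2} = 169$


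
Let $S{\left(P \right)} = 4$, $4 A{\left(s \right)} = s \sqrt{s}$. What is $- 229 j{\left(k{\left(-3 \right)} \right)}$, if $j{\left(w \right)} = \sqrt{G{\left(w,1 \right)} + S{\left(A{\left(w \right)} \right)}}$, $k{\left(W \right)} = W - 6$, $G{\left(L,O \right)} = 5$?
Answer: $-687$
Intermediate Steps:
$A{\left(s \right)} = \frac{s^{\frac{3}{2}}}{4}$ ($A{\left(s \right)} = \frac{s \sqrt{s}}{4} = \frac{s^{\frac{3}{2}}}{4}$)
$k{\left(W \right)} = -6 + W$ ($k{\left(W \right)} = W - 6 = -6 + W$)
$j{\left(w \right)} = 3$ ($j{\left(w \right)} = \sqrt{5 + 4} = \sqrt{9} = 3$)
$- 229 j{\left(k{\left(-3 \right)} \right)} = \left(-229\right) 3 = -687$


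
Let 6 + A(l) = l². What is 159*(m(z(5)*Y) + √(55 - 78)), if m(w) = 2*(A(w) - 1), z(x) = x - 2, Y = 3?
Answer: 23532 + 159*I*√23 ≈ 23532.0 + 762.54*I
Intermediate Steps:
A(l) = -6 + l²
z(x) = -2 + x
m(w) = -14 + 2*w² (m(w) = 2*((-6 + w²) - 1) = 2*(-7 + w²) = -14 + 2*w²)
159*(m(z(5)*Y) + √(55 - 78)) = 159*((-14 + 2*((-2 + 5)*3)²) + √(55 - 78)) = 159*((-14 + 2*(3*3)²) + √(-23)) = 159*((-14 + 2*9²) + I*√23) = 159*((-14 + 2*81) + I*√23) = 159*((-14 + 162) + I*√23) = 159*(148 + I*√23) = 23532 + 159*I*√23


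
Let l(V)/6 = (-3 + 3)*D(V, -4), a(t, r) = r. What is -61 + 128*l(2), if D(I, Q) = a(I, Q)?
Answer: -61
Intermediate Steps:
D(I, Q) = Q
l(V) = 0 (l(V) = 6*((-3 + 3)*(-4)) = 6*(0*(-4)) = 6*0 = 0)
-61 + 128*l(2) = -61 + 128*0 = -61 + 0 = -61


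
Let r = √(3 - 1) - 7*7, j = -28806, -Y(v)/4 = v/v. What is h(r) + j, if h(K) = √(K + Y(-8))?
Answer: -28806 + I*√(53 - √2) ≈ -28806.0 + 7.1823*I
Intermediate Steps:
Y(v) = -4 (Y(v) = -4*v/v = -4*1 = -4)
r = -49 + √2 (r = √2 - 49 = -49 + √2 ≈ -47.586)
h(K) = √(-4 + K) (h(K) = √(K - 4) = √(-4 + K))
h(r) + j = √(-4 + (-49 + √2)) - 28806 = √(-53 + √2) - 28806 = -28806 + √(-53 + √2)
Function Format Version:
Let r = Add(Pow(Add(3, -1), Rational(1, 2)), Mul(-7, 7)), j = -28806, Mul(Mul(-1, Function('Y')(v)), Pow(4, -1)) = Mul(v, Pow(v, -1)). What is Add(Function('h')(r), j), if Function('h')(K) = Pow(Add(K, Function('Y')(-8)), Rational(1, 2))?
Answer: Add(-28806, Mul(I, Pow(Add(53, Mul(-1, Pow(2, Rational(1, 2)))), Rational(1, 2)))) ≈ Add(-28806., Mul(7.1823, I))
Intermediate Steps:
Function('Y')(v) = -4 (Function('Y')(v) = Mul(-4, Mul(v, Pow(v, -1))) = Mul(-4, 1) = -4)
r = Add(-49, Pow(2, Rational(1, 2))) (r = Add(Pow(2, Rational(1, 2)), -49) = Add(-49, Pow(2, Rational(1, 2))) ≈ -47.586)
Function('h')(K) = Pow(Add(-4, K), Rational(1, 2)) (Function('h')(K) = Pow(Add(K, -4), Rational(1, 2)) = Pow(Add(-4, K), Rational(1, 2)))
Add(Function('h')(r), j) = Add(Pow(Add(-4, Add(-49, Pow(2, Rational(1, 2)))), Rational(1, 2)), -28806) = Add(Pow(Add(-53, Pow(2, Rational(1, 2))), Rational(1, 2)), -28806) = Add(-28806, Pow(Add(-53, Pow(2, Rational(1, 2))), Rational(1, 2)))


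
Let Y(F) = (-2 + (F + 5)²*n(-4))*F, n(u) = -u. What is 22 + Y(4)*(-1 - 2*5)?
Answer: -14146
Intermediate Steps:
Y(F) = F*(-2 + 4*(5 + F)²) (Y(F) = (-2 + (F + 5)²*(-1*(-4)))*F = (-2 + (5 + F)²*4)*F = (-2 + 4*(5 + F)²)*F = F*(-2 + 4*(5 + F)²))
22 + Y(4)*(-1 - 2*5) = 22 + (2*4*(-1 + 2*(5 + 4)²))*(-1 - 2*5) = 22 + (2*4*(-1 + 2*9²))*(-1 - 10) = 22 + (2*4*(-1 + 2*81))*(-11) = 22 + (2*4*(-1 + 162))*(-11) = 22 + (2*4*161)*(-11) = 22 + 1288*(-11) = 22 - 14168 = -14146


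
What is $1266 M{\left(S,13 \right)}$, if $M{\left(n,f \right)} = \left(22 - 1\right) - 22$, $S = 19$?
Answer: $-1266$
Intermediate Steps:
$M{\left(n,f \right)} = -1$ ($M{\left(n,f \right)} = 21 - 22 = -1$)
$1266 M{\left(S,13 \right)} = 1266 \left(-1\right) = -1266$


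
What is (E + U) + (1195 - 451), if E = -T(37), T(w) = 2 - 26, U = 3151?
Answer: 3919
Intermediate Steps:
T(w) = -24
E = 24 (E = -1*(-24) = 24)
(E + U) + (1195 - 451) = (24 + 3151) + (1195 - 451) = 3175 + 744 = 3919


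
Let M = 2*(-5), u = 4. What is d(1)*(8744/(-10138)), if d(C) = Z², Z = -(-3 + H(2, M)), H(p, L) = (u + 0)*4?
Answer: -738868/5069 ≈ -145.76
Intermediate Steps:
M = -10
H(p, L) = 16 (H(p, L) = (4 + 0)*4 = 4*4 = 16)
Z = -13 (Z = -(-3 + 16) = -1*13 = -13)
d(C) = 169 (d(C) = (-13)² = 169)
d(1)*(8744/(-10138)) = 169*(8744/(-10138)) = 169*(8744*(-1/10138)) = 169*(-4372/5069) = -738868/5069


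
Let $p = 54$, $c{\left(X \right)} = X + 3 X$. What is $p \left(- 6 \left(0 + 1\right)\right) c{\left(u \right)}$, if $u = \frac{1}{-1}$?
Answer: $1296$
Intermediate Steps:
$u = -1$
$c{\left(X \right)} = 4 X$
$p \left(- 6 \left(0 + 1\right)\right) c{\left(u \right)} = 54 \left(- 6 \left(0 + 1\right)\right) 4 \left(-1\right) = 54 \left(\left(-6\right) 1\right) \left(-4\right) = 54 \left(-6\right) \left(-4\right) = \left(-324\right) \left(-4\right) = 1296$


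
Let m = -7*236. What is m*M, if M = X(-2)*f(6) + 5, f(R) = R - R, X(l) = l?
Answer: -8260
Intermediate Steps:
f(R) = 0
m = -1652
M = 5 (M = -2*0 + 5 = 0 + 5 = 5)
m*M = -1652*5 = -8260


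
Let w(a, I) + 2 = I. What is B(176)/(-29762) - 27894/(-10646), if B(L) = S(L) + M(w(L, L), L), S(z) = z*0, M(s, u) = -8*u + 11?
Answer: 422526845/158423126 ≈ 2.6671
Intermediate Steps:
w(a, I) = -2 + I
M(s, u) = 11 - 8*u
S(z) = 0
B(L) = 11 - 8*L (B(L) = 0 + (11 - 8*L) = 11 - 8*L)
B(176)/(-29762) - 27894/(-10646) = (11 - 8*176)/(-29762) - 27894/(-10646) = (11 - 1408)*(-1/29762) - 27894*(-1/10646) = -1397*(-1/29762) + 13947/5323 = 1397/29762 + 13947/5323 = 422526845/158423126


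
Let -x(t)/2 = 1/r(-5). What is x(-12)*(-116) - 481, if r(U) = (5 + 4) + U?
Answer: -423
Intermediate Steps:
r(U) = 9 + U
x(t) = -½ (x(t) = -2/(9 - 5) = -2/4 = -2*¼ = -½)
x(-12)*(-116) - 481 = -½*(-116) - 481 = 58 - 481 = -423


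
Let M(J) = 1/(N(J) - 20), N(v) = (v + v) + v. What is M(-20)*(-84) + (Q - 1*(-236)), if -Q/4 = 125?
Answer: -5259/20 ≈ -262.95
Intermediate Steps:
N(v) = 3*v (N(v) = 2*v + v = 3*v)
Q = -500 (Q = -4*125 = -500)
M(J) = 1/(-20 + 3*J) (M(J) = 1/(3*J - 20) = 1/(-20 + 3*J))
M(-20)*(-84) + (Q - 1*(-236)) = -84/(-20 + 3*(-20)) + (-500 - 1*(-236)) = -84/(-20 - 60) + (-500 + 236) = -84/(-80) - 264 = -1/80*(-84) - 264 = 21/20 - 264 = -5259/20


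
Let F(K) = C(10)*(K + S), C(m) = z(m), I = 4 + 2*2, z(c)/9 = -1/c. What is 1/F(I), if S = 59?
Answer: -10/603 ≈ -0.016584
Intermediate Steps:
z(c) = -9/c (z(c) = 9*(-1/c) = -9/c)
I = 8 (I = 4 + 4 = 8)
C(m) = -9/m
F(K) = -531/10 - 9*K/10 (F(K) = (-9/10)*(K + 59) = (-9*⅒)*(59 + K) = -9*(59 + K)/10 = -531/10 - 9*K/10)
1/F(I) = 1/(-531/10 - 9/10*8) = 1/(-531/10 - 36/5) = 1/(-603/10) = -10/603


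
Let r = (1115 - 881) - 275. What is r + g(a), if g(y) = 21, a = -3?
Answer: -20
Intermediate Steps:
r = -41 (r = 234 - 275 = -41)
r + g(a) = -41 + 21 = -20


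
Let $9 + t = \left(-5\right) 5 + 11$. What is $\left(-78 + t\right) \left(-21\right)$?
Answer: $2121$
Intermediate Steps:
$t = -23$ ($t = -9 + \left(\left(-5\right) 5 + 11\right) = -9 + \left(-25 + 11\right) = -9 - 14 = -23$)
$\left(-78 + t\right) \left(-21\right) = \left(-78 - 23\right) \left(-21\right) = \left(-101\right) \left(-21\right) = 2121$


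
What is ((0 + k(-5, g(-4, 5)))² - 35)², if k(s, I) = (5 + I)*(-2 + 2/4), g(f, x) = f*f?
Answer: 14661241/16 ≈ 9.1633e+5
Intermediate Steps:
g(f, x) = f²
k(s, I) = -15/2 - 3*I/2 (k(s, I) = (5 + I)*(-2 + 2*(¼)) = (5 + I)*(-2 + ½) = (5 + I)*(-3/2) = -15/2 - 3*I/2)
((0 + k(-5, g(-4, 5)))² - 35)² = ((0 + (-15/2 - 3/2*(-4)²))² - 35)² = ((0 + (-15/2 - 3/2*16))² - 35)² = ((0 + (-15/2 - 24))² - 35)² = ((0 - 63/2)² - 35)² = ((-63/2)² - 35)² = (3969/4 - 35)² = (3829/4)² = 14661241/16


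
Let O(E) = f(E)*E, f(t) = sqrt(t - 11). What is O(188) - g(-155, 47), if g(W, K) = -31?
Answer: 31 + 188*sqrt(177) ≈ 2532.2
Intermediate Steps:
f(t) = sqrt(-11 + t)
O(E) = E*sqrt(-11 + E) (O(E) = sqrt(-11 + E)*E = E*sqrt(-11 + E))
O(188) - g(-155, 47) = 188*sqrt(-11 + 188) - 1*(-31) = 188*sqrt(177) + 31 = 31 + 188*sqrt(177)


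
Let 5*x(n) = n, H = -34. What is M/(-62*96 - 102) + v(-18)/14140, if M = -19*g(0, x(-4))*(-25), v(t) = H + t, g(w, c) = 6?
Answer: -1692242/3566815 ≈ -0.47444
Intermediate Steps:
x(n) = n/5
v(t) = -34 + t
M = 2850 (M = -19*6*(-25) = -114*(-25) = 2850)
M/(-62*96 - 102) + v(-18)/14140 = 2850/(-62*96 - 102) + (-34 - 18)/14140 = 2850/(-5952 - 102) - 52*1/14140 = 2850/(-6054) - 13/3535 = 2850*(-1/6054) - 13/3535 = -475/1009 - 13/3535 = -1692242/3566815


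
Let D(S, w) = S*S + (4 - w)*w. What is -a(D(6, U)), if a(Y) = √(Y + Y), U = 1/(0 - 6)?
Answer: -√2542/6 ≈ -8.4030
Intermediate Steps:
U = -⅙ (U = 1/(-6) = -⅙ ≈ -0.16667)
D(S, w) = S² + w*(4 - w)
a(Y) = √2*√Y (a(Y) = √(2*Y) = √2*√Y)
-a(D(6, U)) = -√2*√(6² - (-⅙)² + 4*(-⅙)) = -√2*√(36 - 1*1/36 - ⅔) = -√2*√(36 - 1/36 - ⅔) = -√2*√(1271/36) = -√2*√1271/6 = -√2542/6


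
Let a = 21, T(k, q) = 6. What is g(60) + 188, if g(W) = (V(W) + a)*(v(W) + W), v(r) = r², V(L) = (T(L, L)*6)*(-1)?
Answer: -54712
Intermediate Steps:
V(L) = -36 (V(L) = (6*6)*(-1) = 36*(-1) = -36)
g(W) = -15*W - 15*W² (g(W) = (-36 + 21)*(W² + W) = -15*(W + W²) = -15*W - 15*W²)
g(60) + 188 = 15*60*(-1 - 1*60) + 188 = 15*60*(-1 - 60) + 188 = 15*60*(-61) + 188 = -54900 + 188 = -54712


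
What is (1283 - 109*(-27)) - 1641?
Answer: 2585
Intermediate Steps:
(1283 - 109*(-27)) - 1641 = (1283 + 2943) - 1641 = 4226 - 1641 = 2585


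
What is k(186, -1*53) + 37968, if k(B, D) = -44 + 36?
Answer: 37960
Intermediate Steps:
k(B, D) = -8
k(186, -1*53) + 37968 = -8 + 37968 = 37960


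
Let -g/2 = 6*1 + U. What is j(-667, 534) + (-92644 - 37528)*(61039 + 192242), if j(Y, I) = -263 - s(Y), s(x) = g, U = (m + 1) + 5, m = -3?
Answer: -32970094577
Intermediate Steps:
U = 3 (U = (-3 + 1) + 5 = -2 + 5 = 3)
g = -18 (g = -2*(6*1 + 3) = -2*(6 + 3) = -2*9 = -18)
s(x) = -18
j(Y, I) = -245 (j(Y, I) = -263 - 1*(-18) = -263 + 18 = -245)
j(-667, 534) + (-92644 - 37528)*(61039 + 192242) = -245 + (-92644 - 37528)*(61039 + 192242) = -245 - 130172*253281 = -245 - 32970094332 = -32970094577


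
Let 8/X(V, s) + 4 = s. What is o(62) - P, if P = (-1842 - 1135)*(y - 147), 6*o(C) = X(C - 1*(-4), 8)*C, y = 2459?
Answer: 20648534/3 ≈ 6.8828e+6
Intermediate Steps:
X(V, s) = 8/(-4 + s)
o(C) = C/3 (o(C) = ((8/(-4 + 8))*C)/6 = ((8/4)*C)/6 = ((8*(1/4))*C)/6 = (2*C)/6 = C/3)
P = -6882824 (P = (-1842 - 1135)*(2459 - 147) = -2977*2312 = -6882824)
o(62) - P = (1/3)*62 - 1*(-6882824) = 62/3 + 6882824 = 20648534/3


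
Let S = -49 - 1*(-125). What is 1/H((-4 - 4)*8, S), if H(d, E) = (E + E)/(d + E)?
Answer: 3/38 ≈ 0.078947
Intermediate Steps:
S = 76 (S = -49 + 125 = 76)
H(d, E) = 2*E/(E + d) (H(d, E) = (2*E)/(E + d) = 2*E/(E + d))
1/H((-4 - 4)*8, S) = 1/(2*76/(76 + (-4 - 4)*8)) = 1/(2*76/(76 - 8*8)) = 1/(2*76/(76 - 64)) = 1/(2*76/12) = 1/(2*76*(1/12)) = 1/(38/3) = 3/38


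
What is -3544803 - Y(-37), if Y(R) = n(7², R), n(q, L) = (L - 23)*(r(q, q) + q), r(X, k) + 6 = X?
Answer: -3539283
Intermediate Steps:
r(X, k) = -6 + X
n(q, L) = (-23 + L)*(-6 + 2*q) (n(q, L) = (L - 23)*((-6 + q) + q) = (-23 + L)*(-6 + 2*q))
Y(R) = -2116 + 92*R (Y(R) = 138 - 46*7² + R*7² + R*(-6 + 7²) = 138 - 46*49 + R*49 + R*(-6 + 49) = 138 - 2254 + 49*R + R*43 = 138 - 2254 + 49*R + 43*R = -2116 + 92*R)
-3544803 - Y(-37) = -3544803 - (-2116 + 92*(-37)) = -3544803 - (-2116 - 3404) = -3544803 - 1*(-5520) = -3544803 + 5520 = -3539283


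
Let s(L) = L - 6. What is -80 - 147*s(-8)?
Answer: 1978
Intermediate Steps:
s(L) = -6 + L
-80 - 147*s(-8) = -80 - 147*(-6 - 8) = -80 - 147*(-14) = -80 + 2058 = 1978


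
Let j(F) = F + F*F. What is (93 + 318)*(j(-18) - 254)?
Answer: 21372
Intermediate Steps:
j(F) = F + F**2
(93 + 318)*(j(-18) - 254) = (93 + 318)*(-18*(1 - 18) - 254) = 411*(-18*(-17) - 254) = 411*(306 - 254) = 411*52 = 21372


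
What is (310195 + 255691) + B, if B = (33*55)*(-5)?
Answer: 556811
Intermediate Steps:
B = -9075 (B = 1815*(-5) = -9075)
(310195 + 255691) + B = (310195 + 255691) - 9075 = 565886 - 9075 = 556811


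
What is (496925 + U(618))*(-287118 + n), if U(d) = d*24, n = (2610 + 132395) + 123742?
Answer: -14519057847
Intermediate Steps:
n = 258747 (n = 135005 + 123742 = 258747)
U(d) = 24*d
(496925 + U(618))*(-287118 + n) = (496925 + 24*618)*(-287118 + 258747) = (496925 + 14832)*(-28371) = 511757*(-28371) = -14519057847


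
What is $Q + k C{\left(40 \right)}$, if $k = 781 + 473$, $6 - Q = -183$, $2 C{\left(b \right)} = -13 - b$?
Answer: $-33042$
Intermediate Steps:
$C{\left(b \right)} = - \frac{13}{2} - \frac{b}{2}$ ($C{\left(b \right)} = \frac{-13 - b}{2} = - \frac{13}{2} - \frac{b}{2}$)
$Q = 189$ ($Q = 6 - -183 = 6 + 183 = 189$)
$k = 1254$
$Q + k C{\left(40 \right)} = 189 + 1254 \left(- \frac{13}{2} - 20\right) = 189 + 1254 \left(- \frac{53}{2}\right) = 189 - 33231 = -33042$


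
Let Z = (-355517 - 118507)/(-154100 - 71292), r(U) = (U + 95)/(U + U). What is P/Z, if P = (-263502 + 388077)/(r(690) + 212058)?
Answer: 64579879320/231197957383 ≈ 0.27933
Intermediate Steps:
r(U) = (95 + U)/(2*U) (r(U) = (95 + U)/((2*U)) = (95 + U)*(1/(2*U)) = (95 + U)/(2*U))
Z = 59253/28174 (Z = -474024/(-225392) = -474024*(-1/225392) = 59253/28174 ≈ 2.1031)
P = 6876540/11705633 (P = (-263502 + 388077)/((1/2)*(95 + 690)/690 + 212058) = 124575/((1/2)*(1/690)*785 + 212058) = 124575/(157/276 + 212058) = 124575/(58528165/276) = 124575*(276/58528165) = 6876540/11705633 ≈ 0.58746)
P/Z = 6876540/(11705633*(59253/28174)) = (6876540/11705633)*(28174/59253) = 64579879320/231197957383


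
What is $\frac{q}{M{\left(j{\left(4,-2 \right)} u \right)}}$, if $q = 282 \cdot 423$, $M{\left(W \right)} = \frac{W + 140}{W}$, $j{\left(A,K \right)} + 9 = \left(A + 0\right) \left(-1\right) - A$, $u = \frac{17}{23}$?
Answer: $- \frac{11491218}{977} \approx -11762.0$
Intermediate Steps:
$u = \frac{17}{23}$ ($u = 17 \cdot \frac{1}{23} = \frac{17}{23} \approx 0.73913$)
$j{\left(A,K \right)} = -9 - 2 A$ ($j{\left(A,K \right)} = -9 - \left(A - \left(A + 0\right) \left(-1\right)\right) = -9 + \left(A \left(-1\right) - A\right) = -9 - 2 A$)
$M{\left(W \right)} = \frac{140 + W}{W}$
$q = 119286$
$\frac{q}{M{\left(j{\left(4,-2 \right)} u \right)}} = \frac{119286}{\frac{1}{\left(-9 - 8\right) \frac{17}{23}} \left(140 + \left(-9 - 8\right) \frac{17}{23}\right)} = \frac{119286}{\frac{1}{\left(-17\right) \frac{17}{23}} \left(140 - \frac{289}{23}\right)} = \frac{119286}{\frac{1}{- \frac{289}{23}} \left(140 - \frac{289}{23}\right)} = \frac{119286}{\left(- \frac{23}{289}\right) \frac{2931}{23}} = \frac{119286}{- \frac{2931}{289}} = 119286 \left(- \frac{289}{2931}\right) = - \frac{11491218}{977}$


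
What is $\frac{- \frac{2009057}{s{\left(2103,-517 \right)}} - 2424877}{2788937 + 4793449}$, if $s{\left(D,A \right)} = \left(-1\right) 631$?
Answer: $- \frac{764044165}{2392242783} \approx -0.31938$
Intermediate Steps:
$s{\left(D,A \right)} = -631$
$\frac{- \frac{2009057}{s{\left(2103,-517 \right)}} - 2424877}{2788937 + 4793449} = \frac{- \frac{2009057}{-631} - 2424877}{2788937 + 4793449} = \frac{\left(-2009057\right) \left(- \frac{1}{631}\right) - 2424877}{7582386} = \left(\frac{2009057}{631} - 2424877\right) \frac{1}{7582386} = \left(- \frac{1528088330}{631}\right) \frac{1}{7582386} = - \frac{764044165}{2392242783}$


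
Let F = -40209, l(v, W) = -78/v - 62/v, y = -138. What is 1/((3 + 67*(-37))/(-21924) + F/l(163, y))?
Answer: 109620/5131846841 ≈ 2.1361e-5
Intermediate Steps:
l(v, W) = -140/v
1/((3 + 67*(-37))/(-21924) + F/l(163, y)) = 1/((3 + 67*(-37))/(-21924) - 40209/((-140/163))) = 1/((3 - 2479)*(-1/21924) - 40209/((-140*1/163))) = 1/(-2476*(-1/21924) - 40209/(-140/163)) = 1/(619/5481 - 40209*(-163/140)) = 1/(619/5481 + 6554067/140) = 1/(5131846841/109620) = 109620/5131846841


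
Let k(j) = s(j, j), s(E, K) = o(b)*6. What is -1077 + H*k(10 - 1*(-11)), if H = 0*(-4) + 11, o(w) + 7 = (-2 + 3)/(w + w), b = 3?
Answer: -1528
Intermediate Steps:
o(w) = -7 + 1/(2*w) (o(w) = -7 + (-2 + 3)/(w + w) = -7 + 1/(2*w))
s(E, K) = -41 (s(E, K) = (-7 + (1/2)/3)*6 = (-7 + (1/2)*(1/3))*6 = (-7 + 1/6)*6 = -41/6*6 = -41)
k(j) = -41
H = 11 (H = 0 + 11 = 11)
-1077 + H*k(10 - 1*(-11)) = -1077 + 11*(-41) = -1077 - 451 = -1528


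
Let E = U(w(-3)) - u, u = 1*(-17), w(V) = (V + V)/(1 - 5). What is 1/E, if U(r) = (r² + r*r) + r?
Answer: 1/23 ≈ 0.043478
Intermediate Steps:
w(V) = -V/2 (w(V) = (2*V)/(-4) = (2*V)*(-¼) = -V/2)
U(r) = r + 2*r² (U(r) = (r² + r²) + r = 2*r² + r = r + 2*r²)
u = -17
E = 23 (E = (-½*(-3))*(1 + 2*(-½*(-3))) - 1*(-17) = 3*(1 + 2*(3/2))/2 + 17 = 3*(1 + 3)/2 + 17 = (3/2)*4 + 17 = 6 + 17 = 23)
1/E = 1/23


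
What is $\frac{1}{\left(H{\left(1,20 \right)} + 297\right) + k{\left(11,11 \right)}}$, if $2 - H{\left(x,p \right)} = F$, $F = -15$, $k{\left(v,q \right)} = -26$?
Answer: $\frac{1}{288} \approx 0.0034722$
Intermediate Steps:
$H{\left(x,p \right)} = 17$ ($H{\left(x,p \right)} = 2 - -15 = 2 + 15 = 17$)
$\frac{1}{\left(H{\left(1,20 \right)} + 297\right) + k{\left(11,11 \right)}} = \frac{1}{\left(17 + 297\right) - 26} = \frac{1}{314 - 26} = \frac{1}{288}$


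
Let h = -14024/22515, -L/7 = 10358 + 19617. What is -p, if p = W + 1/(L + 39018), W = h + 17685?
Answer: -68009155794542/3845719605 ≈ -17684.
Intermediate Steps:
L = -209825 (L = -7*(10358 + 19617) = -7*29975 = -209825)
h = -14024/22515 (h = -14024*1/22515 = -14024/22515 ≈ -0.62287)
W = 398163751/22515 (W = -14024/22515 + 17685 = 398163751/22515 ≈ 17684.)
p = 68009155794542/3845719605 (p = 398163751/22515 + 1/(-209825 + 39018) = 398163751/22515 + 1/(-170807) = 398163751/22515 - 1/170807 = 68009155794542/3845719605 ≈ 17684.)
-p = -1*68009155794542/3845719605 = -68009155794542/3845719605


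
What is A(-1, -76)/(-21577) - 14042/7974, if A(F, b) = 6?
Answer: -151516039/86027499 ≈ -1.7613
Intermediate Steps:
A(-1, -76)/(-21577) - 14042/7974 = 6/(-21577) - 14042/7974 = 6*(-1/21577) - 14042*1/7974 = -6/21577 - 7021/3987 = -151516039/86027499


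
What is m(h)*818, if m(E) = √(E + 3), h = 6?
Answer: 2454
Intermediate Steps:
m(E) = √(3 + E)
m(h)*818 = √(3 + 6)*818 = √9*818 = 3*818 = 2454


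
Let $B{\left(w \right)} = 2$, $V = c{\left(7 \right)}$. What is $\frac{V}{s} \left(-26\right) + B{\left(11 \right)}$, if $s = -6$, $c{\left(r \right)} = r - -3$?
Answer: $\frac{136}{3} \approx 45.333$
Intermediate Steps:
$c{\left(r \right)} = 3 + r$ ($c{\left(r \right)} = r + 3 = 3 + r$)
$V = 10$ ($V = 3 + 7 = 10$)
$\frac{V}{s} \left(-26\right) + B{\left(11 \right)} = \frac{10}{-6} \left(-26\right) + 2 = 10 \left(- \frac{1}{6}\right) \left(-26\right) + 2 = \left(- \frac{5}{3}\right) \left(-26\right) + 2 = \frac{130}{3} + 2 = \frac{136}{3}$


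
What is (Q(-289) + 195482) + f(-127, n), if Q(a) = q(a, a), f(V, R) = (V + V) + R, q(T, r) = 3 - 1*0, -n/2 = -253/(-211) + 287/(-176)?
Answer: 3625065237/18568 ≈ 1.9523e+5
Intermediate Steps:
n = 16029/18568 (n = -2*(-253/(-211) + 287/(-176)) = -2*(-253*(-1/211) + 287*(-1/176)) = -2*(253/211 - 287/176) = -2*(-16029/37136) = 16029/18568 ≈ 0.86326)
q(T, r) = 3 (q(T, r) = 3 + 0 = 3)
f(V, R) = R + 2*V (f(V, R) = 2*V + R = R + 2*V)
Q(a) = 3
(Q(-289) + 195482) + f(-127, n) = (3 + 195482) + (16029/18568 + 2*(-127)) = 195485 + (16029/18568 - 254) = 195485 - 4700243/18568 = 3625065237/18568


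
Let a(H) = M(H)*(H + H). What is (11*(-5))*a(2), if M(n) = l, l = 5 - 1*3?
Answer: -440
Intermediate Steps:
l = 2 (l = 5 - 3 = 2)
M(n) = 2
a(H) = 4*H (a(H) = 2*(H + H) = 2*(2*H) = 4*H)
(11*(-5))*a(2) = (11*(-5))*(4*2) = -55*8 = -440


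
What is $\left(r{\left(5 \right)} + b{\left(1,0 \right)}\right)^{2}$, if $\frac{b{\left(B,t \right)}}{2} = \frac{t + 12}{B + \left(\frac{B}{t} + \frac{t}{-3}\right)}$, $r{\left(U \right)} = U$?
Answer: $25$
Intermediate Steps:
$b{\left(B,t \right)} = \frac{2 \left(12 + t\right)}{B - \frac{t}{3} + \frac{B}{t}}$ ($b{\left(B,t \right)} = 2 \frac{t + 12}{B + \left(\frac{B}{t} + \frac{t}{-3}\right)} = 2 \frac{12 + t}{B + \left(\frac{B}{t} + t \left(- \frac{1}{3}\right)\right)} = 2 \frac{12 + t}{B + \left(\frac{B}{t} - \frac{t}{3}\right)} = 2 \frac{12 + t}{B + \left(- \frac{t}{3} + \frac{B}{t}\right)} = 2 \frac{12 + t}{B - \frac{t}{3} + \frac{B}{t}} = \frac{2 \left(12 + t\right)}{B - \frac{t}{3} + \frac{B}{t}}$)
$\left(r{\left(5 \right)} + b{\left(1,0 \right)}\right)^{2} = \left(5 + 6 \cdot 0 \frac{1}{- 0^{2} + 3 \cdot 1 + 3 \cdot 1 \cdot 0} \left(12 + 0\right)\right)^{2} = \left(5 + 6 \cdot 0 \frac{1}{\left(-1\right) 0 + 3 + 0} \cdot 12\right)^{2} = \left(5 + 6 \cdot 0 \frac{1}{0 + 3 + 0} \cdot 12\right)^{2} = \left(5 + 6 \cdot 0 \cdot \frac{1}{3} \cdot 12\right)^{2} = \left(5 + 0\right)^{2} = 5^{2} = 25$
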